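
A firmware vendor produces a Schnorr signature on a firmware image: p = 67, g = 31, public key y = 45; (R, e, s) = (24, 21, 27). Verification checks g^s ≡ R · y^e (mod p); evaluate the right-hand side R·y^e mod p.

5

45^2 = 2025 ≡ 15
45^4 ≡ 15^2 = 225 ≡ 24
45^8 ≡ 24^2 = 576 ≡ 40
45^16 ≡ 40^2 = 1600 ≡ 59
21 = 16 + 4 + 1, so 45^21 ≡ 59·24·45 ≡ 3 (mod 67)
R · y^e ≡ 24·3 = 72 ≡ 5 (mod 67)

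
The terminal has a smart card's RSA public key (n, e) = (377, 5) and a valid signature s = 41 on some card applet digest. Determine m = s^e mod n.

331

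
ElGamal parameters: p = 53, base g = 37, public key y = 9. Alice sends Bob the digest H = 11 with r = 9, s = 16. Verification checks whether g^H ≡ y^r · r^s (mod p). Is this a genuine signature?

genuine

Left side g^H mod p:
37^2 = 1369 ≡ 44
37^4 ≡ 44^2 = 1936 ≡ 28
37^8 ≡ 28^2 = 784 ≡ 42
11 = 8 + 2 + 1, so 37^11 ≡ 42·44·37 ≡ 6 (mod 53)
Right side y^r · r^s mod p:
9^2 = 81 ≡ 28
9^4 ≡ 28^2 = 784 ≡ 42
9^8 ≡ 42^2 = 1764 ≡ 15
9 = 8 + 1, so 9^9 ≡ 15·9 ≡ 29 (mod 53)
9^2 = 81 ≡ 28
9^4 ≡ 28^2 = 784 ≡ 42
9^8 ≡ 42^2 = 1764 ≡ 15
9^16 ≡ 15^2 = 225 ≡ 13
29·13 = 377 ≡ 6 (mod 53)
6 ≡ 6 (mod 53), so the signature is genuine.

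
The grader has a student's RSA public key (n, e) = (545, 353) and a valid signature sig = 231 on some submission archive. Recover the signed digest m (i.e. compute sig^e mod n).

91

Squares mod 545: sig^1≡231, sig^2≡496, sig^4≡221, sig^8≡336, sig^16≡81, sig^32≡21, sig^64≡441, sig^128≡461, sig^256≡516
353 = 256 + 64 + 32 + 1, so sig^353 ≡ 516·441·21·231 ≡ 91 (mod 545)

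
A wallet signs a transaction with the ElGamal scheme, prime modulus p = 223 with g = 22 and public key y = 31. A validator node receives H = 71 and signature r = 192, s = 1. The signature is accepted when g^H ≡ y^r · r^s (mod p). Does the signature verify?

verifies

Left side g^H mod p:
22^71 mod 223 = 67
Right side y^r · r^s mod p:
31^192 mod 223 = 41
192^1 mod 223 = 192
41·192 = 7872 ≡ 67 (mod 223)
67 ≡ 67 (mod 223), so the signature is genuine.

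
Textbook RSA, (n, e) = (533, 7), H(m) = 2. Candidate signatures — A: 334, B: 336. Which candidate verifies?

B

Candidate A: 334^2 = 111556 ≡ 159; 334^4 ≡ 159^2 = 25281 ≡ 230; 7 = 4 + 2 + 1, so 334^7 ≡ 230·159·334 ≡ 152 (mod 533)
Candidate B: 336^2 = 112896 ≡ 433; 336^4 ≡ 433^2 = 187489 ≡ 406; 7 = 4 + 2 + 1, so 336^7 ≡ 406·433·336 ≡ 2 (mod 533)
  → matches H(m) = 2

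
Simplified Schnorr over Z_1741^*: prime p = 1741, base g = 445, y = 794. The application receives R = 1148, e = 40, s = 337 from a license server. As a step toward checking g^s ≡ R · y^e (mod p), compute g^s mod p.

1414

Squares mod 1741: 445^1≡445, 445^2≡1292, 445^4≡1386, 445^8≡673, 445^16≡269, 445^32≡980, 445^64≡1109, 445^128≡735, 445^256≡515
337 = 256 + 64 + 16 + 1, so 445^337 ≡ 515·1109·269·445 ≡ 1414 (mod 1741)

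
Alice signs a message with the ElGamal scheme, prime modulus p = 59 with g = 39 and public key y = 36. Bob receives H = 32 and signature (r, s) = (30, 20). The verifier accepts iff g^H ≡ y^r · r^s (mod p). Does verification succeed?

Left side g^H mod p:
39^2 = 1521 ≡ 46
39^4 ≡ 46^2 = 2116 ≡ 51
39^8 ≡ 51^2 = 2601 ≡ 5
39^16 ≡ 5^2 = 25
39^32 ≡ 25^2 = 625 ≡ 35
Right side y^r · r^s mod p:
36^2 = 1296 ≡ 57
36^4 ≡ 57^2 = 3249 ≡ 4
36^8 ≡ 4^2 = 16
36^16 ≡ 16^2 = 256 ≡ 20
30 = 16 + 8 + 4 + 2, so 36^30 ≡ 20·16·4·57 ≡ 36 (mod 59)
30^2 = 900 ≡ 15
30^4 ≡ 15^2 = 225 ≡ 48
30^8 ≡ 48^2 = 2304 ≡ 3
30^16 ≡ 3^2 = 9
20 = 16 + 4, so 30^20 ≡ 9·48 ≡ 19 (mod 59)
36·19 = 684 ≡ 35 (mod 59)
35 ≡ 35 (mod 59), so the signature is genuine.

passes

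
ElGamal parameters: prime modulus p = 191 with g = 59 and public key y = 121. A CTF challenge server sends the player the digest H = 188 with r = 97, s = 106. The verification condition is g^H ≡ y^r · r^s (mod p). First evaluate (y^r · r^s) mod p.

40

121^97 mod 191 = 125
97^106 mod 191 = 92
y^r · r^s ≡ 125·92 = 11500 ≡ 40 (mod 191)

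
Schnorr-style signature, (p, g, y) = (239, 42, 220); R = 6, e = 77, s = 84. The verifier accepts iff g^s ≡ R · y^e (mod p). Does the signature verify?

g^s mod p:
42^2 = 1764 ≡ 91
42^4 ≡ 91^2 = 8281 ≡ 155
42^8 ≡ 155^2 = 24025 ≡ 125
42^16 ≡ 125^2 = 15625 ≡ 90
42^32 ≡ 90^2 = 8100 ≡ 213
42^64 ≡ 213^2 = 45369 ≡ 198
84 = 64 + 16 + 4, so 42^84 ≡ 198·90·155 ≡ 216 (mod 239)
R · y^e mod p:
220^2 = 48400 ≡ 122
220^4 ≡ 122^2 = 14884 ≡ 66
220^8 ≡ 66^2 = 4356 ≡ 54
220^16 ≡ 54^2 = 2916 ≡ 48
220^32 ≡ 48^2 = 2304 ≡ 153
220^64 ≡ 153^2 = 23409 ≡ 226
77 = 64 + 8 + 4 + 1, so 220^77 ≡ 226·54·66·220 ≡ 71 (mod 239)
6·71 = 426 ≡ 187 (mod 239)
216 ≠ 187; the check fails.

does not verify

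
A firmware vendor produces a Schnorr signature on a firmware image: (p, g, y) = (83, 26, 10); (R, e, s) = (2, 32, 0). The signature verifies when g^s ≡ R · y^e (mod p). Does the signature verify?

g^s mod p:
26^0 mod 83 = 1
R · y^e mod p:
10^2 = 100 ≡ 17
10^4 ≡ 17^2 = 289 ≡ 40
10^8 ≡ 40^2 = 1600 ≡ 23
10^16 ≡ 23^2 = 529 ≡ 31
10^32 ≡ 31^2 = 961 ≡ 48
2·48 = 96 ≡ 13 (mod 83)
1 ≠ 13; the check fails.

does not verify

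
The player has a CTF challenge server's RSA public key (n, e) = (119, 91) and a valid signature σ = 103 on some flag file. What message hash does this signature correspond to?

103

σ^2 ≡ 103^2 = 10609 ≡ 18
σ^4 ≡ 18^2 = 324 ≡ 86
σ^8 ≡ 86^2 = 7396 ≡ 18
σ^16 ≡ 18^2 = 324 ≡ 86
σ^32 ≡ 86^2 = 7396 ≡ 18
σ^64 ≡ 18^2 = 324 ≡ 86
91 = 64 + 16 + 8 + 2 + 1, so σ^91 ≡ 86·86·18·18·103 ≡ 103 (mod 119)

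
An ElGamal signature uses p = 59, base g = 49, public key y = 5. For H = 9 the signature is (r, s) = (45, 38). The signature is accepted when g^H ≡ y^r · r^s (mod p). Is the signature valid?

Left side g^H mod p:
49^2 = 2401 ≡ 41
49^4 ≡ 41^2 = 1681 ≡ 29
49^8 ≡ 29^2 = 841 ≡ 15
9 = 8 + 1, so 49^9 ≡ 15·49 ≡ 27 (mod 59)
Right side y^r · r^s mod p:
5^2 = 25
5^4 ≡ 25^2 = 625 ≡ 35
5^8 ≡ 35^2 = 1225 ≡ 45
5^16 ≡ 45^2 = 2025 ≡ 19
5^32 ≡ 19^2 = 361 ≡ 7
45 = 32 + 8 + 4 + 1, so 5^45 ≡ 7·45·35·5 ≡ 19 (mod 59)
45^2 = 2025 ≡ 19
45^4 ≡ 19^2 = 361 ≡ 7
45^8 ≡ 7^2 = 49
45^16 ≡ 49^2 = 2401 ≡ 41
45^32 ≡ 41^2 = 1681 ≡ 29
38 = 32 + 4 + 2, so 45^38 ≡ 29·7·19 ≡ 22 (mod 59)
19·22 = 418 ≡ 5 (mod 59)
27 ≠ 5, so verification fails.

invalid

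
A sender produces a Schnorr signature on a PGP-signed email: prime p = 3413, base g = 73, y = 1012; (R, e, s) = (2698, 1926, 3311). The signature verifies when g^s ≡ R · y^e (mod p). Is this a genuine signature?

g^s mod p:
73^2 = 5329 ≡ 1916
73^4 ≡ 1916^2 = 3671056 ≡ 2081
73^8 ≡ 2081^2 = 4330561 ≡ 2877
73^16 ≡ 2877^2 = 8277129 ≡ 604
73^32 ≡ 604^2 = 364816 ≡ 3038
73^64 ≡ 3038^2 = 9229444 ≡ 692
73^128 ≡ 692^2 = 478864 ≡ 1044
73^256 ≡ 1044^2 = 1089936 ≡ 1189
73^512 ≡ 1189^2 = 1413721 ≡ 739
73^1024 ≡ 739^2 = 546121 ≡ 41
73^2048 ≡ 41^2 = 1681
3311 = 2048 + 1024 + 128 + 64 + 32 + 8 + 4 + 2 + 1, so 73^3311 ≡ 1681·41·1044·692·3038·2877·2081·1916·73 ≡ 280 (mod 3413)
R · y^e mod p:
1012^2 = 1024144 ≡ 244
1012^4 ≡ 244^2 = 59536 ≡ 1515
1012^8 ≡ 1515^2 = 2295225 ≡ 1689
1012^16 ≡ 1689^2 = 2852721 ≡ 2866
1012^32 ≡ 2866^2 = 8213956 ≡ 2278
1012^64 ≡ 2278^2 = 5189284 ≡ 1524
1012^128 ≡ 1524^2 = 2322576 ≡ 1736
1012^256 ≡ 1736^2 = 3013696 ≡ 17
1012^512 ≡ 17^2 = 289
1012^1024 ≡ 289^2 = 83521 ≡ 1609
1926 = 1024 + 512 + 256 + 128 + 4 + 2, so 1012^1926 ≡ 1609·289·17·1736·1515·244 ≡ 2983 (mod 3413)
2698·2983 = 8048134 ≡ 280 (mod 3413)
280 ≡ 280 (mod 3413); signature holds.

genuine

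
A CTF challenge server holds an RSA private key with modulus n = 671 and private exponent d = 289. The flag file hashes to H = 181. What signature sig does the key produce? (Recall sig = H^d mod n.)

603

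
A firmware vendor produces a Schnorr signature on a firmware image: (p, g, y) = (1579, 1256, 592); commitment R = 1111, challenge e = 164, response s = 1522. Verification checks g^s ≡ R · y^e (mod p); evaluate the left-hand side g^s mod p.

493

Squares mod 1579: 1256^1≡1256, 1256^2≡115, 1256^4≡593, 1256^8≡1111, 1256^16≡1122, 1256^32≡421, 1256^64≡393, 1256^128≡1286, 1256^256≡583, 1256^512≡404, 1256^1024≡579
1522 = 1024 + 256 + 128 + 64 + 32 + 16 + 2, so 1256^1522 ≡ 579·583·1286·393·421·1122·115 ≡ 493 (mod 1579)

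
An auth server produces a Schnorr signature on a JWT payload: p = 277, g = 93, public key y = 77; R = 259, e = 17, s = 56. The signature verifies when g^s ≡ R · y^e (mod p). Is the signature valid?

invalid

g^s mod p:
93^2 = 8649 ≡ 62
93^4 ≡ 62^2 = 3844 ≡ 243
93^8 ≡ 243^2 = 59049 ≡ 48
93^16 ≡ 48^2 = 2304 ≡ 88
93^32 ≡ 88^2 = 7744 ≡ 265
56 = 32 + 16 + 8, so 93^56 ≡ 265·88·48 ≡ 3 (mod 277)
R · y^e mod p:
77^2 = 5929 ≡ 112
77^4 ≡ 112^2 = 12544 ≡ 79
77^8 ≡ 79^2 = 6241 ≡ 147
77^16 ≡ 147^2 = 21609 ≡ 3
17 = 16 + 1, so 77^17 ≡ 3·77 ≡ 231 (mod 277)
259·231 = 59829 ≡ 274 (mod 277)
3 ≠ 274; the check fails.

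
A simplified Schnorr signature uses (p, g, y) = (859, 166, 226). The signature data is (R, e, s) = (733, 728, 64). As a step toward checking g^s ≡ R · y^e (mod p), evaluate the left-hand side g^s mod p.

52

Squares mod 859: 166^1≡166, 166^2≡68, 166^4≡329, 166^8≡7, 166^16≡49, 166^32≡683, 166^64≡52
166^64 ≡ 52 (mod 859)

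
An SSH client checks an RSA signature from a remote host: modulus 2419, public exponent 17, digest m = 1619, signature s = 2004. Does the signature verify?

s^2 ≡ 2004^2 = 4016016 ≡ 476
s^4 ≡ 476^2 = 226576 ≡ 1609
s^8 ≡ 1609^2 = 2588881 ≡ 551
s^16 ≡ 551^2 = 303601 ≡ 1226
17 = 16 + 1, so s^17 ≡ 1226·2004 ≡ 1619 (mod 2419)
s^17 mod 2419 = 1619 matches m.

verifies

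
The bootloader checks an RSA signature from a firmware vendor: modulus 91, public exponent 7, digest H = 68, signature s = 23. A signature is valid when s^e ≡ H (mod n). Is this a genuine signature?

forged

s^2 ≡ 23^2 = 529 ≡ 74
s^4 ≡ 74^2 = 5476 ≡ 16
7 = 4 + 2 + 1, so s^7 ≡ 16·74·23 ≡ 23 (mod 91)
The recovered value 23 does not match the digest 68.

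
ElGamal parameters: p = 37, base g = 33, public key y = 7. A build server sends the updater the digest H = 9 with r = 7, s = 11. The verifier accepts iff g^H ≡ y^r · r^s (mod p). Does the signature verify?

verifies

Left side g^H mod p:
33^2 = 1089 ≡ 16
33^4 ≡ 16^2 = 256 ≡ 34
33^8 ≡ 34^2 = 1156 ≡ 9
9 = 8 + 1, so 33^9 ≡ 9·33 ≡ 1 (mod 37)
Right side y^r · r^s mod p:
7^2 = 49 ≡ 12
7^4 ≡ 12^2 = 144 ≡ 33
7 = 4 + 2 + 1, so 7^7 ≡ 33·12·7 ≡ 34 (mod 37)
7^2 = 49 ≡ 12
7^4 ≡ 12^2 = 144 ≡ 33
7^8 ≡ 33^2 = 1089 ≡ 16
11 = 8 + 2 + 1, so 7^11 ≡ 16·12·7 ≡ 12 (mod 37)
34·12 = 408 ≡ 1 (mod 37)
1 ≡ 1 (mod 37), so the signature is genuine.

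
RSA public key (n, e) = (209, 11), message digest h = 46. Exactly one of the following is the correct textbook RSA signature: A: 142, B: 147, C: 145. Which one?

C

Candidate A: 142^11 mod 209 = 43
Candidate B: 147^11 mod 209 = 70
Candidate C: 145^11 mod 209 = 46
  → matches h = 46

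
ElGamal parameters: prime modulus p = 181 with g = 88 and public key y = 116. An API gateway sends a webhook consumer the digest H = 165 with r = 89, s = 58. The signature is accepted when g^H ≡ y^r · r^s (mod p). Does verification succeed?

Left side g^H mod p:
88^2 = 7744 ≡ 142
88^4 ≡ 142^2 = 20164 ≡ 73
88^8 ≡ 73^2 = 5329 ≡ 80
88^16 ≡ 80^2 = 6400 ≡ 65
88^32 ≡ 65^2 = 4225 ≡ 62
88^64 ≡ 62^2 = 3844 ≡ 43
88^128 ≡ 43^2 = 1849 ≡ 39
165 = 128 + 32 + 4 + 1, so 88^165 ≡ 39·62·73·88 ≡ 174 (mod 181)
Right side y^r · r^s mod p:
116^2 = 13456 ≡ 62
116^4 ≡ 62^2 = 3844 ≡ 43
116^8 ≡ 43^2 = 1849 ≡ 39
116^16 ≡ 39^2 = 1521 ≡ 73
116^32 ≡ 73^2 = 5329 ≡ 80
116^64 ≡ 80^2 = 6400 ≡ 65
89 = 64 + 16 + 8 + 1, so 116^89 ≡ 65·73·39·116 ≡ 142 (mod 181)
89^2 = 7921 ≡ 138
89^4 ≡ 138^2 = 19044 ≡ 39
89^8 ≡ 39^2 = 1521 ≡ 73
89^16 ≡ 73^2 = 5329 ≡ 80
89^32 ≡ 80^2 = 6400 ≡ 65
58 = 32 + 16 + 8 + 2, so 89^58 ≡ 65·80·73·138 ≡ 142 (mod 181)
142·142 = 20164 ≡ 73 (mod 181)
174 ≠ 73, so verification fails.

fails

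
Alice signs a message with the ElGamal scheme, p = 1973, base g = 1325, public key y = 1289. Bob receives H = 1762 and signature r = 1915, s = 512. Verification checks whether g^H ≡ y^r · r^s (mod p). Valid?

no

Left side g^H mod p:
1325^1762 mod 1973 = 903
Right side y^r · r^s mod p:
1289^1915 mod 1973 = 1296
1915^512 mod 1973 = 106
1296·106 = 137376 ≡ 1239 (mod 1973)
903 ≠ 1239, so verification fails.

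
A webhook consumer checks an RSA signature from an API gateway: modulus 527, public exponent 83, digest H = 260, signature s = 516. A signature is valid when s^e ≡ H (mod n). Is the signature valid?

invalid

s^2 ≡ 516^2 = 266256 ≡ 121
s^4 ≡ 121^2 = 14641 ≡ 412
s^8 ≡ 412^2 = 169744 ≡ 50
s^16 ≡ 50^2 = 2500 ≡ 392
s^32 ≡ 392^2 = 153664 ≡ 307
s^64 ≡ 307^2 = 94249 ≡ 443
83 = 64 + 16 + 2 + 1, so s^83 ≡ 443·392·121·516 ≡ 267 (mod 527)
267 ≠ 260, so verification fails.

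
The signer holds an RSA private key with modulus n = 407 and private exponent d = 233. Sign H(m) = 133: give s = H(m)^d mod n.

375

(H(m))^2 ≡ 133^2 = 17689 ≡ 188
(H(m))^4 ≡ 188^2 = 35344 ≡ 342
(H(m))^8 ≡ 342^2 = 116964 ≡ 155
(H(m))^16 ≡ 155^2 = 24025 ≡ 12
(H(m))^32 ≡ 12^2 = 144
(H(m))^64 ≡ 144^2 = 20736 ≡ 386
(H(m))^128 ≡ 386^2 = 148996 ≡ 34
233 = 128 + 64 + 32 + 8 + 1, so (H(m))^233 ≡ 34·386·144·155·133 ≡ 375 (mod 407)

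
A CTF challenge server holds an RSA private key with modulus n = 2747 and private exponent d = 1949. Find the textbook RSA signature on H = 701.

H^2 ≡ 701^2 = 491401 ≡ 2435
H^4 ≡ 2435^2 = 5929225 ≡ 1199
H^8 ≡ 1199^2 = 1437601 ≡ 920
H^16 ≡ 920^2 = 846400 ≡ 324
H^32 ≡ 324^2 = 104976 ≡ 590
H^64 ≡ 590^2 = 348100 ≡ 1978
H^128 ≡ 1978^2 = 3912484 ≡ 756
H^256 ≡ 756^2 = 571536 ≡ 160
H^512 ≡ 160^2 = 25600 ≡ 877
H^1024 ≡ 877^2 = 769129 ≡ 2716
1949 = 1024 + 512 + 256 + 128 + 16 + 8 + 4 + 1, so H^1949 ≡ 2716·877·160·756·324·920·1199·701 ≡ 1384 (mod 2747)

1384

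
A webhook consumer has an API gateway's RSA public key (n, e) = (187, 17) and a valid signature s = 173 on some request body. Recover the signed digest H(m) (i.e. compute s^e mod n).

s^2 ≡ 173^2 = 29929 ≡ 9
s^4 ≡ 9^2 = 81
s^8 ≡ 81^2 = 6561 ≡ 16
s^16 ≡ 16^2 = 256 ≡ 69
17 = 16 + 1, so s^17 ≡ 69·173 ≡ 156 (mod 187)

156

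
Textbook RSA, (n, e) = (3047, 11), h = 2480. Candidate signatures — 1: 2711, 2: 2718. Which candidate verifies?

Candidate 1: 2711^2 = 7349521 ≡ 157; 2711^4 ≡ 157^2 = 24649 ≡ 273; 2711^8 ≡ 273^2 = 74529 ≡ 1401; 11 = 8 + 2 + 1, so 2711^11 ≡ 1401·157·2711 ≡ 2480 (mod 3047)
  → matches h = 2480
Candidate 2: 2718^2 = 7387524 ≡ 1596; 2718^4 ≡ 1596^2 = 2547216 ≡ 2971; 2718^8 ≡ 2971^2 = 8826841 ≡ 2729; 11 = 8 + 2 + 1, so 2718^11 ≡ 2729·1596·2718 ≡ 1112 (mod 3047)

1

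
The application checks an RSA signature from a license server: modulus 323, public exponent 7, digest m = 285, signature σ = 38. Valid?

yes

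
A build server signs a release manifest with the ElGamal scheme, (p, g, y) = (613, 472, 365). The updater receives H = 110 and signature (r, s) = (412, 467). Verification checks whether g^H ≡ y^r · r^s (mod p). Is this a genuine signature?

forged

Left side g^H mod p:
472^2 = 222784 ≡ 265
472^4 ≡ 265^2 = 70225 ≡ 343
472^8 ≡ 343^2 = 117649 ≡ 566
472^16 ≡ 566^2 = 320356 ≡ 370
472^32 ≡ 370^2 = 136900 ≡ 201
472^64 ≡ 201^2 = 40401 ≡ 556
110 = 64 + 32 + 8 + 4 + 2, so 472^110 ≡ 556·201·566·343·265 ≡ 566 (mod 613)
Right side y^r · r^s mod p:
365^2 = 133225 ≡ 204
365^4 ≡ 204^2 = 41616 ≡ 545
365^8 ≡ 545^2 = 297025 ≡ 333
365^16 ≡ 333^2 = 110889 ≡ 549
365^32 ≡ 549^2 = 301401 ≡ 418
365^64 ≡ 418^2 = 174724 ≡ 19
365^128 ≡ 19^2 = 361
365^256 ≡ 361^2 = 130321 ≡ 365
412 = 256 + 128 + 16 + 8 + 4, so 365^412 ≡ 365·361·549·333·545 ≡ 545 (mod 613)
412^2 = 169744 ≡ 556
412^4 ≡ 556^2 = 309136 ≡ 184
412^8 ≡ 184^2 = 33856 ≡ 141
412^16 ≡ 141^2 = 19881 ≡ 265
412^32 ≡ 265^2 = 70225 ≡ 343
412^64 ≡ 343^2 = 117649 ≡ 566
412^128 ≡ 566^2 = 320356 ≡ 370
412^256 ≡ 370^2 = 136900 ≡ 201
467 = 256 + 128 + 64 + 16 + 2 + 1, so 412^467 ≡ 201·370·566·265·556·412 ≡ 472 (mod 613)
545·472 = 257240 ≡ 393 (mod 613)
566 ≠ 393, so verification fails.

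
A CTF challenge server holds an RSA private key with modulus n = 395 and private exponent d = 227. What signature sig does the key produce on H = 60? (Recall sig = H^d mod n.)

H^227 mod 395 = 280

280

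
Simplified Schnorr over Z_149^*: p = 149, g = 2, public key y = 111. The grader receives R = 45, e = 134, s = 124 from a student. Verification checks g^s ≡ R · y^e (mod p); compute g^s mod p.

17

Squares mod 149: 2^1≡2, 2^2≡4, 2^4≡16, 2^8≡107, 2^16≡125, 2^32≡129, 2^64≡102
124 = 64 + 32 + 16 + 8 + 4, so 2^124 ≡ 102·129·125·107·16 ≡ 17 (mod 149)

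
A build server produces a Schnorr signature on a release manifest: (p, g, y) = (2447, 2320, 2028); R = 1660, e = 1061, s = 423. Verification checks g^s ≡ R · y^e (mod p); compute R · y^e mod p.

2028^2 = 4112784 ≡ 1824
2028^4 ≡ 1824^2 = 3326976 ≡ 1503
2028^8 ≡ 1503^2 = 2259009 ≡ 428
2028^16 ≡ 428^2 = 183184 ≡ 2106
2028^32 ≡ 2106^2 = 4435236 ≡ 1272
2028^64 ≡ 1272^2 = 1617984 ≡ 517
2028^128 ≡ 517^2 = 267289 ≡ 566
2028^256 ≡ 566^2 = 320356 ≡ 2246
2028^512 ≡ 2246^2 = 5044516 ≡ 1249
2028^1024 ≡ 1249^2 = 1560001 ≡ 1262
1061 = 1024 + 32 + 4 + 1, so 2028^1061 ≡ 1262·1272·1503·2028 ≡ 1268 (mod 2447)
R · y^e ≡ 1660·1268 = 2104880 ≡ 460 (mod 2447)

460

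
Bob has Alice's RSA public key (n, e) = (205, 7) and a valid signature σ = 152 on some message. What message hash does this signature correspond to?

Squares mod 205: σ^1≡152, σ^2≡144, σ^4≡31
7 = 4 + 2 + 1, so σ^7 ≡ 31·144·152 ≡ 183 (mod 205)

183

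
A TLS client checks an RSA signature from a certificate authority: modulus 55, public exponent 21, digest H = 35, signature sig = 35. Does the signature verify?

sig^2 ≡ 35^2 = 1225 ≡ 15
sig^4 ≡ 15^2 = 225 ≡ 5
sig^8 ≡ 5^2 = 25
sig^16 ≡ 25^2 = 625 ≡ 20
21 = 16 + 4 + 1, so sig^21 ≡ 20·5·35 ≡ 35 (mod 55)
35 = H, so the signature checks out.

verifies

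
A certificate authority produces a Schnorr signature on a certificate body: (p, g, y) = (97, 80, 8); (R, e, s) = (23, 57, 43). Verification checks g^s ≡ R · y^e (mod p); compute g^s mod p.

80^43 mod 97 = 10

10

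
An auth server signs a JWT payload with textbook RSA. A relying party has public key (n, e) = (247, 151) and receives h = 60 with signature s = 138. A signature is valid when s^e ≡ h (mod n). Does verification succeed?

s^2 ≡ 138^2 = 19044 ≡ 25
s^4 ≡ 25^2 = 625 ≡ 131
s^8 ≡ 131^2 = 17161 ≡ 118
s^16 ≡ 118^2 = 13924 ≡ 92
s^32 ≡ 92^2 = 8464 ≡ 66
s^64 ≡ 66^2 = 4356 ≡ 157
s^128 ≡ 157^2 = 24649 ≡ 196
151 = 128 + 16 + 4 + 2 + 1, so s^151 ≡ 196·92·131·25·138 ≡ 187 (mod 247)
187 ≠ 60, so verification fails.

fails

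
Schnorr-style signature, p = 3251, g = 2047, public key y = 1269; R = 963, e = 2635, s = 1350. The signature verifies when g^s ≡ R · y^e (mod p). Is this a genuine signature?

genuine

g^s mod p:
2047^2 = 4190209 ≡ 2921
2047^4 ≡ 2921^2 = 8532241 ≡ 1617
2047^8 ≡ 1617^2 = 2614689 ≡ 885
2047^16 ≡ 885^2 = 783225 ≡ 2985
2047^32 ≡ 2985^2 = 8910225 ≡ 2485
2047^64 ≡ 2485^2 = 6175225 ≡ 1576
2047^128 ≡ 1576^2 = 2483776 ≡ 12
2047^256 ≡ 12^2 = 144
2047^512 ≡ 144^2 = 20736 ≡ 1230
2047^1024 ≡ 1230^2 = 1512900 ≡ 1185
1350 = 1024 + 256 + 64 + 4 + 2, so 2047^1350 ≡ 1185·144·1576·1617·2921 ≡ 2743 (mod 3251)
R · y^e mod p:
1269^2 = 1610361 ≡ 1116
1269^4 ≡ 1116^2 = 1245456 ≡ 323
1269^8 ≡ 323^2 = 104329 ≡ 297
1269^16 ≡ 297^2 = 88209 ≡ 432
1269^32 ≡ 432^2 = 186624 ≡ 1317
1269^64 ≡ 1317^2 = 1734489 ≡ 1706
1269^128 ≡ 1706^2 = 2910436 ≡ 791
1269^256 ≡ 791^2 = 625681 ≡ 1489
1269^512 ≡ 1489^2 = 2217121 ≡ 3190
1269^1024 ≡ 3190^2 = 10176100 ≡ 470
1269^2048 ≡ 470^2 = 220900 ≡ 3083
2635 = 2048 + 512 + 64 + 8 + 2 + 1, so 1269^2635 ≡ 3083·3190·1706·297·1116·1269 ≡ 1495 (mod 3251)
963·1495 = 1439685 ≡ 2743 (mod 3251)
2743 ≡ 2743 (mod 3251); signature holds.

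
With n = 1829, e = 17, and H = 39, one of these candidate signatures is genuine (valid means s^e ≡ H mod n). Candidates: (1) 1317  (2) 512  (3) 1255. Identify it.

Candidate 1: Squares mod 1829: 1317^1≡1317, 1317^2≡597, 1317^4≡1583, 1317^8≡159, 1317^16≡1504; 17 = 16 + 1, so 1317^17 ≡ 1504·1317 ≡ 1790 (mod 1829)
Candidate 2: Squares mod 1829: 512^1≡512, 512^2≡597, 512^4≡1583, 512^8≡159, 512^16≡1504; 17 = 16 + 1, so 512^17 ≡ 1504·512 ≡ 39 (mod 1829)
  → matches H = 39
Candidate 3: Squares mod 1829: 1255^1≡1255, 1255^2≡256, 1255^4≡1521, 1255^8≡1585, 1255^16≡1008; 17 = 16 + 1, so 1255^17 ≡ 1008·1255 ≡ 1201 (mod 1829)

2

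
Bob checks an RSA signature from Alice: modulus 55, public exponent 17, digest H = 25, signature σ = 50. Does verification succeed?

σ^2 ≡ 50^2 = 2500 ≡ 25
σ^4 ≡ 25^2 = 625 ≡ 20
σ^8 ≡ 20^2 = 400 ≡ 15
σ^16 ≡ 15^2 = 225 ≡ 5
17 = 16 + 1, so σ^17 ≡ 5·50 ≡ 30 (mod 55)
The recovered value 30 does not match the digest 25.

fails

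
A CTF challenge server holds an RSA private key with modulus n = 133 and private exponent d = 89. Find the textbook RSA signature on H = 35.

Squares mod 133: H^1≡35, H^2≡28, H^4≡119, H^8≡63, H^16≡112, H^32≡42, H^64≡35
89 = 64 + 16 + 8 + 1, so H^89 ≡ 35·112·63·35 ≡ 63 (mod 133)

63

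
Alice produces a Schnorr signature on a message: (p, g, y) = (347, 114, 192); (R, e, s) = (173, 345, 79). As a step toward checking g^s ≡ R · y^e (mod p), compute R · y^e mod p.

192^2 = 36864 ≡ 82
192^4 ≡ 82^2 = 6724 ≡ 131
192^8 ≡ 131^2 = 17161 ≡ 158
192^16 ≡ 158^2 = 24964 ≡ 327
192^32 ≡ 327^2 = 106929 ≡ 53
192^64 ≡ 53^2 = 2809 ≡ 33
192^128 ≡ 33^2 = 1089 ≡ 48
192^256 ≡ 48^2 = 2304 ≡ 222
345 = 256 + 64 + 16 + 8 + 1, so 192^345 ≡ 222·33·327·158·192 ≡ 197 (mod 347)
R · y^e ≡ 173·197 = 34081 ≡ 75 (mod 347)

75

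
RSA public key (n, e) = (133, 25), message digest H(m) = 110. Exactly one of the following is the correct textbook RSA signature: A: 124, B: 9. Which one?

A

Candidate A: 124^2 = 15376 ≡ 81; 124^4 ≡ 81^2 = 6561 ≡ 44; 124^8 ≡ 44^2 = 1936 ≡ 74; 124^16 ≡ 74^2 = 5476 ≡ 23; 25 = 16 + 8 + 1, so 124^25 ≡ 23·74·124 ≡ 110 (mod 133)
  → matches H(m) = 110
Candidate B: 9^2 = 81; 9^4 ≡ 81^2 = 6561 ≡ 44; 9^8 ≡ 44^2 = 1936 ≡ 74; 9^16 ≡ 74^2 = 5476 ≡ 23; 25 = 16 + 8 + 1, so 9^25 ≡ 23·74·9 ≡ 23 (mod 133)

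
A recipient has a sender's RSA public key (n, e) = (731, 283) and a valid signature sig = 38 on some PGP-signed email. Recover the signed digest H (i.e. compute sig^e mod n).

sig^2 ≡ 38^2 = 1444 ≡ 713
sig^4 ≡ 713^2 = 508369 ≡ 324
sig^8 ≡ 324^2 = 104976 ≡ 443
sig^16 ≡ 443^2 = 196249 ≡ 341
sig^32 ≡ 341^2 = 116281 ≡ 52
sig^64 ≡ 52^2 = 2704 ≡ 511
sig^128 ≡ 511^2 = 261121 ≡ 154
sig^256 ≡ 154^2 = 23716 ≡ 324
283 = 256 + 16 + 8 + 2 + 1, so sig^283 ≡ 324·341·443·713·38 ≡ 540 (mod 731)

540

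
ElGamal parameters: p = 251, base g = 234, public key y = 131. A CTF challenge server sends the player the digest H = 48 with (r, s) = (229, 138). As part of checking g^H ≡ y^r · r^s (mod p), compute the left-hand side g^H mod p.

234^2 = 54756 ≡ 38
234^4 ≡ 38^2 = 1444 ≡ 189
234^8 ≡ 189^2 = 35721 ≡ 79
234^16 ≡ 79^2 = 6241 ≡ 217
234^32 ≡ 217^2 = 47089 ≡ 152
48 = 32 + 16, so 234^48 ≡ 152·217 ≡ 103 (mod 251)

103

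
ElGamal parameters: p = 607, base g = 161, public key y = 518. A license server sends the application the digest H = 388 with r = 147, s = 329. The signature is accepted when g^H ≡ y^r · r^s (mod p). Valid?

Left side g^H mod p:
161^2 = 25921 ≡ 427
161^4 ≡ 427^2 = 182329 ≡ 229
161^8 ≡ 229^2 = 52441 ≡ 239
161^16 ≡ 239^2 = 57121 ≡ 63
161^32 ≡ 63^2 = 3969 ≡ 327
161^64 ≡ 327^2 = 106929 ≡ 97
161^128 ≡ 97^2 = 9409 ≡ 304
161^256 ≡ 304^2 = 92416 ≡ 152
388 = 256 + 128 + 4, so 161^388 ≡ 152·304·229 ≡ 408 (mod 607)
Right side y^r · r^s mod p:
518^2 = 268324 ≡ 30
518^4 ≡ 30^2 = 900 ≡ 293
518^8 ≡ 293^2 = 85849 ≡ 262
518^16 ≡ 262^2 = 68644 ≡ 53
518^32 ≡ 53^2 = 2809 ≡ 381
518^64 ≡ 381^2 = 145161 ≡ 88
518^128 ≡ 88^2 = 7744 ≡ 460
147 = 128 + 16 + 2 + 1, so 518^147 ≡ 460·53·30·518 ≡ 80 (mod 607)
147^2 = 21609 ≡ 364
147^4 ≡ 364^2 = 132496 ≡ 170
147^8 ≡ 170^2 = 28900 ≡ 371
147^16 ≡ 371^2 = 137641 ≡ 459
147^32 ≡ 459^2 = 210681 ≡ 52
147^64 ≡ 52^2 = 2704 ≡ 276
147^128 ≡ 276^2 = 76176 ≡ 301
147^256 ≡ 301^2 = 90601 ≡ 158
329 = 256 + 64 + 8 + 1, so 147^329 ≡ 158·276·371·147 ≡ 430 (mod 607)
80·430 = 34400 ≡ 408 (mod 607)
408 ≡ 408 (mod 607), so the signature is genuine.

yes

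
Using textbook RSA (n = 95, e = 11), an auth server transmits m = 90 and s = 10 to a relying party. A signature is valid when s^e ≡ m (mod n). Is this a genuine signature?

s^2 ≡ 10^2 = 100 ≡ 5
s^4 ≡ 5^2 = 25
s^8 ≡ 25^2 = 625 ≡ 55
11 = 8 + 2 + 1, so s^11 ≡ 55·5·10 ≡ 90 (mod 95)
90 = m, so the signature checks out.

genuine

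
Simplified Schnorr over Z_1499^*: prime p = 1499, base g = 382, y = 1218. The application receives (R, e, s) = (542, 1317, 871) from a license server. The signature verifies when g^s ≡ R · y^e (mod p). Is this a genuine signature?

g^s mod p:
Squares mod 1499: 382^1≡382, 382^2≡521, 382^4≡122, 382^8≡1393, 382^16≡743, 382^32≡417, 382^64≡5, 382^128≡25, 382^256≡625, 382^512≡885
871 = 512 + 256 + 64 + 32 + 4 + 2 + 1, so 382^871 ≡ 885·625·5·417·122·521·382 ≡ 1164 (mod 1499)
R · y^e mod p:
Squares mod 1499: 1218^1≡1218, 1218^2≡1013, 1218^4≡853, 1218^8≡594, 1218^16≡571, 1218^32≡758, 1218^64≡447, 1218^128≡442, 1218^256≡494, 1218^512≡1198, 1218^1024≡661
1317 = 1024 + 256 + 32 + 4 + 1, so 1218^1317 ≡ 661·494·758·853·1218 ≡ 417 (mod 1499)
542·417 = 226014 ≡ 1164 (mod 1499)
1164 ≡ 1164 (mod 1499); signature holds.

genuine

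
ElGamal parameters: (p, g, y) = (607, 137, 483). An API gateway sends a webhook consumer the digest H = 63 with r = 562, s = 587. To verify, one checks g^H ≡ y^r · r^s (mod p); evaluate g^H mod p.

552

Squares mod 607: 137^1≡137, 137^2≡559, 137^4≡483, 137^8≡201, 137^16≡339, 137^32≡198
63 = 32 + 16 + 8 + 4 + 2 + 1, so 137^63 ≡ 198·339·201·483·559·137 ≡ 552 (mod 607)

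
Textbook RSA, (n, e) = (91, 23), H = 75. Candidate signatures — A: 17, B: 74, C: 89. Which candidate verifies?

A

Candidate A: Squares mod 91: 17^1≡17, 17^2≡16, 17^4≡74, 17^8≡16, 17^16≡74; 23 = 16 + 4 + 2 + 1, so 17^23 ≡ 74·74·16·17 ≡ 75 (mod 91)
  → matches H = 75
Candidate B: Squares mod 91: 74^1≡74, 74^2≡16, 74^4≡74, 74^8≡16, 74^16≡74; 23 = 16 + 4 + 2 + 1, so 74^23 ≡ 74·74·16·74 ≡ 16 (mod 91)
Candidate C: Squares mod 91: 89^1≡89, 89^2≡4, 89^4≡16, 89^8≡74, 89^16≡16; 23 = 16 + 4 + 2 + 1, so 89^23 ≡ 16·16·4·89 ≡ 45 (mod 91)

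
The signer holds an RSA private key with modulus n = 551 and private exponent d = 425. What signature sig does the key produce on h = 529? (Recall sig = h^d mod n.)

161

h^425 mod 551 = 161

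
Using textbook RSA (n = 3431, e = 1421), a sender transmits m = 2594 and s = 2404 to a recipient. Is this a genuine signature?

s^2 ≡ 2404^2 = 5779216 ≡ 1412
s^4 ≡ 1412^2 = 1993744 ≡ 333
s^8 ≡ 333^2 = 110889 ≡ 1097
s^16 ≡ 1097^2 = 1203409 ≡ 2559
s^32 ≡ 2559^2 = 6548481 ≡ 2133
s^64 ≡ 2133^2 = 4549689 ≡ 183
s^128 ≡ 183^2 = 33489 ≡ 2610
s^256 ≡ 2610^2 = 6812100 ≡ 1565
s^512 ≡ 1565^2 = 2449225 ≡ 2922
s^1024 ≡ 2922^2 = 8538084 ≡ 1756
1421 = 1024 + 256 + 128 + 8 + 4 + 1, so s^1421 ≡ 1756·1565·2610·1097·333·2404 ≡ 2721 (mod 3431)
2721 ≠ 2594, so verification fails.

forged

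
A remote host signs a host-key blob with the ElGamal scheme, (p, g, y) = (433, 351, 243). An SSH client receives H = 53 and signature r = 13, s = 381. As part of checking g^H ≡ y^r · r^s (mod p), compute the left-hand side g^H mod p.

351^2 = 123201 ≡ 229
351^4 ≡ 229^2 = 52441 ≡ 48
351^8 ≡ 48^2 = 2304 ≡ 139
351^16 ≡ 139^2 = 19321 ≡ 269
351^32 ≡ 269^2 = 72361 ≡ 50
53 = 32 + 16 + 4 + 1, so 351^53 ≡ 50·269·48·351 ≡ 246 (mod 433)

246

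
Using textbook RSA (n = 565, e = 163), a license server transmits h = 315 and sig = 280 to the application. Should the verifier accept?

sig^2 ≡ 280^2 = 78400 ≡ 430
sig^4 ≡ 430^2 = 184900 ≡ 145
sig^8 ≡ 145^2 = 21025 ≡ 120
sig^16 ≡ 120^2 = 14400 ≡ 275
sig^32 ≡ 275^2 = 75625 ≡ 480
sig^64 ≡ 480^2 = 230400 ≡ 445
sig^128 ≡ 445^2 = 198025 ≡ 275
163 = 128 + 32 + 2 + 1, so sig^163 ≡ 275·480·430·280 ≡ 315 (mod 565)
315 = h, so the signature checks out.

accept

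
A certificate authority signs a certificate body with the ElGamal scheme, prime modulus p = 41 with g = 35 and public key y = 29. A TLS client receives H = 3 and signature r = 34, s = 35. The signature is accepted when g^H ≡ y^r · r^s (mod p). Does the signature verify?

verifies

Left side g^H mod p:
35^3 mod 41 = 30
Right side y^r · r^s mod p:
29^34 mod 41 = 8
34^35 mod 41 = 14
8·14 = 112 ≡ 30 (mod 41)
30 ≡ 30 (mod 41), so the signature is genuine.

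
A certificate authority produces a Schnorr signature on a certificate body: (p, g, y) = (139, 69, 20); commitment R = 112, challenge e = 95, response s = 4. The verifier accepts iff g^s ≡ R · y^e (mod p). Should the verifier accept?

accept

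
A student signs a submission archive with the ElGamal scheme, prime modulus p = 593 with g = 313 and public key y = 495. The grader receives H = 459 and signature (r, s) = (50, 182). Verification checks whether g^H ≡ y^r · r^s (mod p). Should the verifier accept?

Left side g^H mod p:
Squares mod 593: 313^1≡313, 313^2≡124, 313^4≡551, 313^8≡578, 313^16≡225, 313^32≡220, 313^64≡367, 313^128≡78, 313^256≡154
459 = 256 + 128 + 64 + 8 + 2 + 1, so 313^459 ≡ 154·78·367·578·124·313 ≡ 202 (mod 593)
Right side y^r · r^s mod p:
Squares mod 593: 495^1≡495, 495^2≡116, 495^4≡410, 495^8≡281, 495^16≡92, 495^32≡162
50 = 32 + 16 + 2, so 495^50 ≡ 162·92·116 ≡ 269 (mod 593)
Squares mod 593: 50^1≡50, 50^2≡128, 50^4≡373, 50^8≡367, 50^16≡78, 50^32≡154, 50^64≡589, 50^128≡16
182 = 128 + 32 + 16 + 4 + 2, so 50^182 ≡ 16·154·78·373·128 ≡ 450 (mod 593)
269·450 = 121050 ≡ 78 (mod 593)
202 ≠ 78, so verification fails.

reject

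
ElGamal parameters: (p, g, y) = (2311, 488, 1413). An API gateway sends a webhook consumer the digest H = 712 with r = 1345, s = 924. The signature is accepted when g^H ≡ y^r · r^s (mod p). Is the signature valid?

Left side g^H mod p:
488^2 = 238144 ≡ 111
488^4 ≡ 111^2 = 12321 ≡ 766
488^8 ≡ 766^2 = 586756 ≡ 2073
488^16 ≡ 2073^2 = 4297329 ≡ 1180
488^32 ≡ 1180^2 = 1392400 ≡ 1178
488^64 ≡ 1178^2 = 1387684 ≡ 1084
488^128 ≡ 1084^2 = 1175056 ≡ 1068
488^256 ≡ 1068^2 = 1140624 ≡ 1301
488^512 ≡ 1301^2 = 1692601 ≡ 949
712 = 512 + 128 + 64 + 8, so 488^712 ≡ 949·1068·1084·2073 ≡ 1413 (mod 2311)
Right side y^r · r^s mod p:
1413^2 = 1996569 ≡ 2176
1413^4 ≡ 2176^2 = 4734976 ≡ 2048
1413^8 ≡ 2048^2 = 4194304 ≡ 2150
1413^16 ≡ 2150^2 = 4622500 ≡ 500
1413^32 ≡ 500^2 = 250000 ≡ 412
1413^64 ≡ 412^2 = 169744 ≡ 1041
1413^128 ≡ 1041^2 = 1083681 ≡ 2133
1413^256 ≡ 2133^2 = 4549689 ≡ 1641
1413^512 ≡ 1641^2 = 2692881 ≡ 566
1413^1024 ≡ 566^2 = 320356 ≡ 1438
1345 = 1024 + 256 + 64 + 1, so 1413^1345 ≡ 1438·1641·1041·1413 ≡ 1578 (mod 2311)
1345^2 = 1809025 ≡ 1823
1345^4 ≡ 1823^2 = 3323329 ≡ 111
1345^8 ≡ 111^2 = 12321 ≡ 766
1345^16 ≡ 766^2 = 586756 ≡ 2073
1345^32 ≡ 2073^2 = 4297329 ≡ 1180
1345^64 ≡ 1180^2 = 1392400 ≡ 1178
1345^128 ≡ 1178^2 = 1387684 ≡ 1084
1345^256 ≡ 1084^2 = 1175056 ≡ 1068
1345^512 ≡ 1068^2 = 1140624 ≡ 1301
924 = 512 + 256 + 128 + 16 + 8 + 4, so 1345^924 ≡ 1301·1068·1084·2073·766·111 ≡ 1833 (mod 2311)
1578·1833 = 2892474 ≡ 1413 (mod 2311)
1413 ≡ 1413 (mod 2311), so the signature is genuine.

valid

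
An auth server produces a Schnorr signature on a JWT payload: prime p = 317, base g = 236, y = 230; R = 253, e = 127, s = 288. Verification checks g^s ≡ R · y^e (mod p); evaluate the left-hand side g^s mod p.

236^2 = 55696 ≡ 221
236^4 ≡ 221^2 = 48841 ≡ 23
236^8 ≡ 23^2 = 529 ≡ 212
236^16 ≡ 212^2 = 44944 ≡ 247
236^32 ≡ 247^2 = 61009 ≡ 145
236^64 ≡ 145^2 = 21025 ≡ 103
236^128 ≡ 103^2 = 10609 ≡ 148
236^256 ≡ 148^2 = 21904 ≡ 31
288 = 256 + 32, so 236^288 ≡ 31·145 ≡ 57 (mod 317)

57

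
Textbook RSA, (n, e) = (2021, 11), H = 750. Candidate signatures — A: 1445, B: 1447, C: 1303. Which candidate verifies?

A

Candidate A: Squares mod 2021: 1445^1≡1445, 1445^2≡332, 1445^4≡1090, 1445^8≡1773; 11 = 8 + 2 + 1, so 1445^11 ≡ 1773·332·1445 ≡ 750 (mod 2021)
  → matches H = 750
Candidate B: Squares mod 2021: 1447^1≡1447, 1447^2≡53, 1447^4≡788, 1447^8≡497; 11 = 8 + 2 + 1, so 1447^11 ≡ 497·53·1447 ≡ 1388 (mod 2021)
Candidate C: Squares mod 2021: 1303^1≡1303, 1303^2≡169, 1303^4≡267, 1303^8≡554; 11 = 8 + 2 + 1, so 1303^11 ≡ 554·169·1303 ≡ 1055 (mod 2021)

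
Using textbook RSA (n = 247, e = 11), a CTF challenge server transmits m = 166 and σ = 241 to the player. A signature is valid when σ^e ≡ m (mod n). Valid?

no

σ^2 ≡ 241^2 = 58081 ≡ 36
σ^4 ≡ 36^2 = 1296 ≡ 61
σ^8 ≡ 61^2 = 3721 ≡ 16
11 = 8 + 2 + 1, so σ^11 ≡ 16·36·241 ≡ 2 (mod 247)
The recovered value 2 does not match the digest 166.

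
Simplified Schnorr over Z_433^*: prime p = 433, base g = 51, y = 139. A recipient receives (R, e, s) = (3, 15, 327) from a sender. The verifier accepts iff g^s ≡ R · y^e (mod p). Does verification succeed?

g^s mod p:
51^327 mod 433 = 153
R · y^e mod p:
139^15 mod 433 = 256
3·256 = 768 ≡ 335 (mod 433)
153 ≠ 335; the check fails.

fails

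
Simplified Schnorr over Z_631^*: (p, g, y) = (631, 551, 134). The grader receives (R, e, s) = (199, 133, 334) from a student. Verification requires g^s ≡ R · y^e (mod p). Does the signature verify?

g^s mod p:
Squares mod 631: 551^1≡551, 551^2≡90, 551^4≡528, 551^8≡513, 551^16≡42, 551^32≡502, 551^64≡235, 551^128≡328, 551^256≡314
334 = 256 + 64 + 8 + 4 + 2, so 551^334 ≡ 314·235·513·528·90 ≡ 151 (mod 631)
R · y^e mod p:
Squares mod 631: 134^1≡134, 134^2≡288, 134^4≡283, 134^8≡583, 134^16≡411, 134^32≡444, 134^64≡264, 134^128≡286
133 = 128 + 4 + 1, so 134^133 ≡ 286·283·134 ≡ 64 (mod 631)
199·64 = 12736 ≡ 116 (mod 631)
151 ≠ 116; the check fails.

does not verify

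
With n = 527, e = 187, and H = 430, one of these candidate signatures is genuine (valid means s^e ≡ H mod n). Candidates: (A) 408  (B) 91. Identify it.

Candidate A: 408^2 = 166464 ≡ 459; 408^4 ≡ 459^2 = 210681 ≡ 408; 408^8 ≡ 408^2 = 166464 ≡ 459; 408^16 ≡ 459^2 = 210681 ≡ 408; 408^32 ≡ 408^2 = 166464 ≡ 459; 408^64 ≡ 459^2 = 210681 ≡ 408; 408^128 ≡ 408^2 = 166464 ≡ 459; 187 = 128 + 32 + 16 + 8 + 2 + 1, so 408^187 ≡ 459·459·408·459·459·408 ≡ 408 (mod 527)
Candidate B: 91^2 = 8281 ≡ 376; 91^4 ≡ 376^2 = 141376 ≡ 140; 91^8 ≡ 140^2 = 19600 ≡ 101; 91^16 ≡ 101^2 = 10201 ≡ 188; 91^32 ≡ 188^2 = 35344 ≡ 35; 91^64 ≡ 35^2 = 1225 ≡ 171; 91^128 ≡ 171^2 = 29241 ≡ 256; 187 = 128 + 32 + 16 + 8 + 2 + 1, so 91^187 ≡ 256·35·188·101·376·91 ≡ 430 (mod 527)
  → matches H = 430

B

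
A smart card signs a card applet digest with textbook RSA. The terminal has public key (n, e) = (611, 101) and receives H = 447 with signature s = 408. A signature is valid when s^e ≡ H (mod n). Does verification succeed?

s^2 ≡ 408^2 = 166464 ≡ 272
s^4 ≡ 272^2 = 73984 ≡ 53
s^8 ≡ 53^2 = 2809 ≡ 365
s^16 ≡ 365^2 = 133225 ≡ 27
s^32 ≡ 27^2 = 729 ≡ 118
s^64 ≡ 118^2 = 13924 ≡ 482
101 = 64 + 32 + 4 + 1, so s^101 ≡ 482·118·53·408 ≡ 447 (mod 611)
s^101 mod 611 = 447 matches H.

passes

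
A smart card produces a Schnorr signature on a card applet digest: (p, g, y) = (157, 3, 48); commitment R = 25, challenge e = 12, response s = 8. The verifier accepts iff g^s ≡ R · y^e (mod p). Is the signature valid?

g^s mod p:
3^2 = 9
3^4 ≡ 9^2 = 81
3^8 ≡ 81^2 = 6561 ≡ 124
R · y^e mod p:
48^2 = 2304 ≡ 106
48^4 ≡ 106^2 = 11236 ≡ 89
48^8 ≡ 89^2 = 7921 ≡ 71
12 = 8 + 4, so 48^12 ≡ 71·89 ≡ 39 (mod 157)
25·39 = 975 ≡ 33 (mod 157)
124 ≠ 33; the check fails.

invalid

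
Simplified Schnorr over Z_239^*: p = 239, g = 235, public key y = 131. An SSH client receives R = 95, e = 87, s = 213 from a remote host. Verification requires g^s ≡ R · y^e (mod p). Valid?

no

g^s mod p:
235^2 = 55225 ≡ 16
235^4 ≡ 16^2 = 256 ≡ 17
235^8 ≡ 17^2 = 289 ≡ 50
235^16 ≡ 50^2 = 2500 ≡ 110
235^32 ≡ 110^2 = 12100 ≡ 150
235^64 ≡ 150^2 = 22500 ≡ 34
235^128 ≡ 34^2 = 1156 ≡ 200
213 = 128 + 64 + 16 + 4 + 1, so 235^213 ≡ 200·34·110·17·235 ≡ 219 (mod 239)
R · y^e mod p:
131^2 = 17161 ≡ 192
131^4 ≡ 192^2 = 36864 ≡ 58
131^8 ≡ 58^2 = 3364 ≡ 18
131^16 ≡ 18^2 = 324 ≡ 85
131^32 ≡ 85^2 = 7225 ≡ 55
131^64 ≡ 55^2 = 3025 ≡ 157
87 = 64 + 16 + 4 + 2 + 1, so 131^87 ≡ 157·85·58·192·131 ≡ 126 (mod 239)
95·126 = 11970 ≡ 20 (mod 239)
219 ≠ 20; the check fails.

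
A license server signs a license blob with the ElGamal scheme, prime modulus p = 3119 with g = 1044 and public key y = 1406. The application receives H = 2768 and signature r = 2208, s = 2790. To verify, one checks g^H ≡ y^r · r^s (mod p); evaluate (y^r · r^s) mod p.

2345

Squares mod 3119: 1406^1≡1406, 1406^2≡2509, 1406^4≡939, 1406^8≡2163, 1406^16≡69, 1406^32≡1642, 1406^64≡1348, 1406^128≡1846, 1406^256≡1768, 1406^512≡586, 1406^1024≡306, 1406^2048≡66
2208 = 2048 + 128 + 32, so 1406^2208 ≡ 66·1846·1642 ≡ 2052 (mod 3119)
Squares mod 3119: 2208^1≡2208, 2208^2≡267, 2208^4≡2671, 2208^8≡1088, 2208^16≡1643, 2208^32≡1514, 2208^64≡2850, 2208^128≡624, 2208^256≡2620, 2208^512≡2600, 2208^1024≡1127, 2208^2048≡696
2790 = 2048 + 512 + 128 + 64 + 32 + 4 + 2, so 2208^2790 ≡ 696·2600·624·2850·1514·2671·267 ≡ 1778 (mod 3119)
y^r · r^s ≡ 2052·1778 = 3648456 ≡ 2345 (mod 3119)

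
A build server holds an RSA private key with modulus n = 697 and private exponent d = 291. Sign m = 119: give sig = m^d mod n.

119

m^2 ≡ 119^2 = 14161 ≡ 221
m^4 ≡ 221^2 = 48841 ≡ 51
m^8 ≡ 51^2 = 2601 ≡ 510
m^16 ≡ 510^2 = 260100 ≡ 119
m^32 ≡ 119^2 = 14161 ≡ 221
m^64 ≡ 221^2 = 48841 ≡ 51
m^128 ≡ 51^2 = 2601 ≡ 510
m^256 ≡ 510^2 = 260100 ≡ 119
291 = 256 + 32 + 2 + 1, so m^291 ≡ 119·221·221·119 ≡ 119 (mod 697)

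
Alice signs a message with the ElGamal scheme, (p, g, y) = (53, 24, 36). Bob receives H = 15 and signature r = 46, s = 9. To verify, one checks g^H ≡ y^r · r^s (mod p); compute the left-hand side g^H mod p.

24^2 = 576 ≡ 46
24^4 ≡ 46^2 = 2116 ≡ 49
24^8 ≡ 49^2 = 2401 ≡ 16
15 = 8 + 4 + 2 + 1, so 24^15 ≡ 16·49·46·24 ≡ 46 (mod 53)

46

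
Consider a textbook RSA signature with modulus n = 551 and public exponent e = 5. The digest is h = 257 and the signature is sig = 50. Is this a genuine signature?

sig^5 mod 551 = 350
350 ≠ 257, so verification fails.

forged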